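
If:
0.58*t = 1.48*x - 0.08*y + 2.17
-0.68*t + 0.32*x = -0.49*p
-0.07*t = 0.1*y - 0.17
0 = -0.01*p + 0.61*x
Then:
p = 5.69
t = 4.15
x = 0.09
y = -1.20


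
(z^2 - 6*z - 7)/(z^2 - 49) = (z + 1)/(z + 7)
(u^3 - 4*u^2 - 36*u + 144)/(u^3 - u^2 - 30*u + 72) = (u - 6)/(u - 3)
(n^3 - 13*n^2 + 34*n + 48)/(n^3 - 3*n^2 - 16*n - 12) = (n - 8)/(n + 2)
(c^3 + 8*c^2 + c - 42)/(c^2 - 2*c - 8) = (-c^3 - 8*c^2 - c + 42)/(-c^2 + 2*c + 8)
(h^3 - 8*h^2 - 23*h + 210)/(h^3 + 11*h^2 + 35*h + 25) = (h^2 - 13*h + 42)/(h^2 + 6*h + 5)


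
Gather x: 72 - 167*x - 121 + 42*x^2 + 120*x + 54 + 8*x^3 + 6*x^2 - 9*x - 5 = 8*x^3 + 48*x^2 - 56*x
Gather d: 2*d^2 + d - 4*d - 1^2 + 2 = 2*d^2 - 3*d + 1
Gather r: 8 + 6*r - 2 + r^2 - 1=r^2 + 6*r + 5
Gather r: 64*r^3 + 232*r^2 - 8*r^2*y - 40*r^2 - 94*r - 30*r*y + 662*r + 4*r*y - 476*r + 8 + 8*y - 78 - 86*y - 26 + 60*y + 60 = 64*r^3 + r^2*(192 - 8*y) + r*(92 - 26*y) - 18*y - 36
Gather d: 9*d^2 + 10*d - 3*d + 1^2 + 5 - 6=9*d^2 + 7*d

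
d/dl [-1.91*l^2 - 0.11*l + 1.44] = -3.82*l - 0.11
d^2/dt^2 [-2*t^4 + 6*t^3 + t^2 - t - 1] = -24*t^2 + 36*t + 2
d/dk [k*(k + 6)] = 2*k + 6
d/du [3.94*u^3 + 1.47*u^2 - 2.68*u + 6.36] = 11.82*u^2 + 2.94*u - 2.68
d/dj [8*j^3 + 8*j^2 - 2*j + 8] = 24*j^2 + 16*j - 2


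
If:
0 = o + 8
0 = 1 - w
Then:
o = -8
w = 1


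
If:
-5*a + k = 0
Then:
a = k/5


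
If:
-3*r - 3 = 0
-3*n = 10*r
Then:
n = 10/3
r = -1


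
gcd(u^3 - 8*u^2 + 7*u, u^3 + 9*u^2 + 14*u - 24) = u - 1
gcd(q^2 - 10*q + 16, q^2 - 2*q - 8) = 1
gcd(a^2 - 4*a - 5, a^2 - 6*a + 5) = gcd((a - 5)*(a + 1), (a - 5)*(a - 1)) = a - 5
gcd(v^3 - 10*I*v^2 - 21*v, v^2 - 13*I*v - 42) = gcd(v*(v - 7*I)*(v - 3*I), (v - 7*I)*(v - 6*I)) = v - 7*I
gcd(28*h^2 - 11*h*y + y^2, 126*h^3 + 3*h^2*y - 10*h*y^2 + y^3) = -7*h + y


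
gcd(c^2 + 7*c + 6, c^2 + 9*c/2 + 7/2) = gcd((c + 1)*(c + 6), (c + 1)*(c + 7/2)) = c + 1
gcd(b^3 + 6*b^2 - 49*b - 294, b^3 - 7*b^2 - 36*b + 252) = b^2 - b - 42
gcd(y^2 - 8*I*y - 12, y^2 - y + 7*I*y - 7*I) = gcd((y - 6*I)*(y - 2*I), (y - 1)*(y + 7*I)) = 1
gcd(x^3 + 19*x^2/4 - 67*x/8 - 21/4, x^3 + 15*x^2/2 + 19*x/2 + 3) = x^2 + 13*x/2 + 3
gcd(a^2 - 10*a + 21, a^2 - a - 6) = a - 3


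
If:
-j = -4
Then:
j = 4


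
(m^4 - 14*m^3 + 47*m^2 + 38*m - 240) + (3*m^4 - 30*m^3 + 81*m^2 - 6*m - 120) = 4*m^4 - 44*m^3 + 128*m^2 + 32*m - 360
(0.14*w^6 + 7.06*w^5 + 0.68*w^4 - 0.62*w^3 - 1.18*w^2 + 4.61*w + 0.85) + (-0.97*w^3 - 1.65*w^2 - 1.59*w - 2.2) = 0.14*w^6 + 7.06*w^5 + 0.68*w^4 - 1.59*w^3 - 2.83*w^2 + 3.02*w - 1.35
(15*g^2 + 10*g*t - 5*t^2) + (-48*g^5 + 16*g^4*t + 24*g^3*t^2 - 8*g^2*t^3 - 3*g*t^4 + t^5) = -48*g^5 + 16*g^4*t + 24*g^3*t^2 - 8*g^2*t^3 + 15*g^2 - 3*g*t^4 + 10*g*t + t^5 - 5*t^2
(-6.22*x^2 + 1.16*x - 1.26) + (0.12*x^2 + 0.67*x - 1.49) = -6.1*x^2 + 1.83*x - 2.75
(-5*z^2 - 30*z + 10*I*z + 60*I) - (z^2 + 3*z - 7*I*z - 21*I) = -6*z^2 - 33*z + 17*I*z + 81*I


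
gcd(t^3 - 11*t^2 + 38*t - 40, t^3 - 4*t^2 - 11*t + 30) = t^2 - 7*t + 10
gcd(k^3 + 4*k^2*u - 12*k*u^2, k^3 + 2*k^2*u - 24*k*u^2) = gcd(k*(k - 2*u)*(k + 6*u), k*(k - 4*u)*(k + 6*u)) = k^2 + 6*k*u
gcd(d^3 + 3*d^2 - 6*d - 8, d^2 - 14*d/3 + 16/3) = d - 2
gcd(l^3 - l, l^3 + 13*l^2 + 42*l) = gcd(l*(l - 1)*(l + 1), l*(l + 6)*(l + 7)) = l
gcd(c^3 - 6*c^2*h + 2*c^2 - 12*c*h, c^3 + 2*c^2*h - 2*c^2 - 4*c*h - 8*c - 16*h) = c + 2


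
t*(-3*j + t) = -3*j*t + t^2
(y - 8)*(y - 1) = y^2 - 9*y + 8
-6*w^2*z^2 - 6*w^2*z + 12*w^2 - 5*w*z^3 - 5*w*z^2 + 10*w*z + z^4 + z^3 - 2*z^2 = (-6*w + z)*(w + z)*(z - 1)*(z + 2)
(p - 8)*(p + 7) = p^2 - p - 56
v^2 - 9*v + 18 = (v - 6)*(v - 3)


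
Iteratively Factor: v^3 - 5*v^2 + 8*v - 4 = (v - 2)*(v^2 - 3*v + 2) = (v - 2)^2*(v - 1)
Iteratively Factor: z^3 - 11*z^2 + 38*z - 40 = (z - 2)*(z^2 - 9*z + 20) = (z - 4)*(z - 2)*(z - 5)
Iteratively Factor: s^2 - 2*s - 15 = (s - 5)*(s + 3)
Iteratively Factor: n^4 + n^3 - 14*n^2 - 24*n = (n - 4)*(n^3 + 5*n^2 + 6*n) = (n - 4)*(n + 3)*(n^2 + 2*n) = n*(n - 4)*(n + 3)*(n + 2)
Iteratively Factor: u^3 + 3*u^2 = (u + 3)*(u^2) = u*(u + 3)*(u)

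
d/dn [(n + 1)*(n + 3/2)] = 2*n + 5/2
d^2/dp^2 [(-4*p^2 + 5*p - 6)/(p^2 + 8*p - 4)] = 2*(37*p^3 - 66*p^2 - 84*p - 312)/(p^6 + 24*p^5 + 180*p^4 + 320*p^3 - 720*p^2 + 384*p - 64)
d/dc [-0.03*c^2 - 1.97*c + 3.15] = -0.06*c - 1.97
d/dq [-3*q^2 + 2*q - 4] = 2 - 6*q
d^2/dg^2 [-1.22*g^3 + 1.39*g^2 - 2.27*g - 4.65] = 2.78 - 7.32*g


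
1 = 1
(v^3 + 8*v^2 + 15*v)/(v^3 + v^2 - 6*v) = (v + 5)/(v - 2)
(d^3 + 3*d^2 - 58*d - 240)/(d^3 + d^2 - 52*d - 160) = (d + 6)/(d + 4)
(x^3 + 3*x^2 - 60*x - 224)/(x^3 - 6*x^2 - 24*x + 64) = (x + 7)/(x - 2)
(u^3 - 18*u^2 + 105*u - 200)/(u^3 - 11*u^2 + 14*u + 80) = (u - 5)/(u + 2)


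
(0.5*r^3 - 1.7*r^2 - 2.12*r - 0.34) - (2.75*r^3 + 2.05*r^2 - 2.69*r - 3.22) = -2.25*r^3 - 3.75*r^2 + 0.57*r + 2.88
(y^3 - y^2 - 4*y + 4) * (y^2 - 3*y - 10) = y^5 - 4*y^4 - 11*y^3 + 26*y^2 + 28*y - 40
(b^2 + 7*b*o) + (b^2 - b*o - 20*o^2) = 2*b^2 + 6*b*o - 20*o^2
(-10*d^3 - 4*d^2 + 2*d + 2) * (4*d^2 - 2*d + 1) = -40*d^5 + 4*d^4 + 6*d^3 - 2*d + 2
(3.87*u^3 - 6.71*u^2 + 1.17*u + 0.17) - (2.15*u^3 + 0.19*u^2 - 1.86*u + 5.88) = 1.72*u^3 - 6.9*u^2 + 3.03*u - 5.71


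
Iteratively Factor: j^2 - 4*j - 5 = (j + 1)*(j - 5)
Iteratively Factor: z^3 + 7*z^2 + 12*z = (z + 3)*(z^2 + 4*z) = z*(z + 3)*(z + 4)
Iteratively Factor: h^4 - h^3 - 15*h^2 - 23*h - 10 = (h + 1)*(h^3 - 2*h^2 - 13*h - 10) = (h - 5)*(h + 1)*(h^2 + 3*h + 2) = (h - 5)*(h + 1)*(h + 2)*(h + 1)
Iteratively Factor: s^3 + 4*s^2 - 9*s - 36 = (s + 4)*(s^2 - 9) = (s - 3)*(s + 4)*(s + 3)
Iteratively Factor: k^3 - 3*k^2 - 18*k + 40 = (k - 2)*(k^2 - k - 20) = (k - 2)*(k + 4)*(k - 5)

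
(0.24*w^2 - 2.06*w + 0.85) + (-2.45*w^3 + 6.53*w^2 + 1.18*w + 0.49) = -2.45*w^3 + 6.77*w^2 - 0.88*w + 1.34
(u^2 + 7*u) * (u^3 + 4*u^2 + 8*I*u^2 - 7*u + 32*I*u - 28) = u^5 + 11*u^4 + 8*I*u^4 + 21*u^3 + 88*I*u^3 - 77*u^2 + 224*I*u^2 - 196*u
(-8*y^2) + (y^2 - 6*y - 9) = -7*y^2 - 6*y - 9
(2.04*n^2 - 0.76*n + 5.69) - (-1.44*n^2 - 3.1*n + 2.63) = 3.48*n^2 + 2.34*n + 3.06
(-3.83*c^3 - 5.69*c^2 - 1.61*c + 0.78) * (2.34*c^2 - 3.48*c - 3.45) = -8.9622*c^5 + 0.0137999999999998*c^4 + 29.2473*c^3 + 27.0585*c^2 + 2.8401*c - 2.691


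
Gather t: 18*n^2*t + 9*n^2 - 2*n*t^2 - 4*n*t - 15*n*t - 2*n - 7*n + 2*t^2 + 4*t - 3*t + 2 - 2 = 9*n^2 - 9*n + t^2*(2 - 2*n) + t*(18*n^2 - 19*n + 1)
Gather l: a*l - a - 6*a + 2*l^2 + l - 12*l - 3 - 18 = -7*a + 2*l^2 + l*(a - 11) - 21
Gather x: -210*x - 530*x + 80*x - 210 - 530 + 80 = -660*x - 660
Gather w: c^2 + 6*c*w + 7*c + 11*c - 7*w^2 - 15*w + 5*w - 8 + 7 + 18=c^2 + 18*c - 7*w^2 + w*(6*c - 10) + 17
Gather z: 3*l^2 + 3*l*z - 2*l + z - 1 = 3*l^2 - 2*l + z*(3*l + 1) - 1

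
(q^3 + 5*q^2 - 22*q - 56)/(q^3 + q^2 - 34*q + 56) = (q + 2)/(q - 2)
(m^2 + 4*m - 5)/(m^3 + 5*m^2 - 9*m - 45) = (m - 1)/(m^2 - 9)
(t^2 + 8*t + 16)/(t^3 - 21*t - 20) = (t + 4)/(t^2 - 4*t - 5)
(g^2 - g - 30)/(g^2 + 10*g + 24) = (g^2 - g - 30)/(g^2 + 10*g + 24)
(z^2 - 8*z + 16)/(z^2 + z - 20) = (z - 4)/(z + 5)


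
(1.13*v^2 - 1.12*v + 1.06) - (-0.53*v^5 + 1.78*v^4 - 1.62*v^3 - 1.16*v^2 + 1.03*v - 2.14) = 0.53*v^5 - 1.78*v^4 + 1.62*v^3 + 2.29*v^2 - 2.15*v + 3.2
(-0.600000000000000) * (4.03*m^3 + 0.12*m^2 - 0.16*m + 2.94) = -2.418*m^3 - 0.072*m^2 + 0.096*m - 1.764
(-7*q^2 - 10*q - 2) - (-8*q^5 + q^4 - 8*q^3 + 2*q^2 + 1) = 8*q^5 - q^4 + 8*q^3 - 9*q^2 - 10*q - 3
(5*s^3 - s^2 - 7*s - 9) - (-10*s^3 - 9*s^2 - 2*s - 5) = 15*s^3 + 8*s^2 - 5*s - 4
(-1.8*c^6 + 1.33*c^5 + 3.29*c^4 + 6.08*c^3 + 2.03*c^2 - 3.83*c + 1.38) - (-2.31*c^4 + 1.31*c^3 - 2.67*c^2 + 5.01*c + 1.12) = -1.8*c^6 + 1.33*c^5 + 5.6*c^4 + 4.77*c^3 + 4.7*c^2 - 8.84*c + 0.26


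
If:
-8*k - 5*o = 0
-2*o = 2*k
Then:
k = 0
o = 0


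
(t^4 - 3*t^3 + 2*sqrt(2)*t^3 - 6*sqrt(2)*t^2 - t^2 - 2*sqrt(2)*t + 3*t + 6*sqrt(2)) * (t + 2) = t^5 - t^4 + 2*sqrt(2)*t^4 - 7*t^3 - 2*sqrt(2)*t^3 - 14*sqrt(2)*t^2 + t^2 + 2*sqrt(2)*t + 6*t + 12*sqrt(2)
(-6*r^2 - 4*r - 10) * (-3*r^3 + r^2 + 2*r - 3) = 18*r^5 + 6*r^4 + 14*r^3 - 8*r + 30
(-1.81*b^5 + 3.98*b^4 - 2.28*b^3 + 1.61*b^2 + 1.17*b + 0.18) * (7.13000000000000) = -12.9053*b^5 + 28.3774*b^4 - 16.2564*b^3 + 11.4793*b^2 + 8.3421*b + 1.2834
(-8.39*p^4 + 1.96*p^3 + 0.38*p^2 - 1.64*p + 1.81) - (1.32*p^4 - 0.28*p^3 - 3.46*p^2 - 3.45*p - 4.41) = -9.71*p^4 + 2.24*p^3 + 3.84*p^2 + 1.81*p + 6.22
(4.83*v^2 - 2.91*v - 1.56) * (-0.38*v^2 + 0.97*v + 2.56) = -1.8354*v^4 + 5.7909*v^3 + 10.1349*v^2 - 8.9628*v - 3.9936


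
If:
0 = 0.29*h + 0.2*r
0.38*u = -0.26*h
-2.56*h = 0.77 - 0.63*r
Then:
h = -0.22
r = 0.32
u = 0.15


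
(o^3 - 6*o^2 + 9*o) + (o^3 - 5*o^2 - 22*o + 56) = 2*o^3 - 11*o^2 - 13*o + 56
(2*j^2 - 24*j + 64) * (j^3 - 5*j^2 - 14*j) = 2*j^5 - 34*j^4 + 156*j^3 + 16*j^2 - 896*j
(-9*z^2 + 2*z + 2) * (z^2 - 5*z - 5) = -9*z^4 + 47*z^3 + 37*z^2 - 20*z - 10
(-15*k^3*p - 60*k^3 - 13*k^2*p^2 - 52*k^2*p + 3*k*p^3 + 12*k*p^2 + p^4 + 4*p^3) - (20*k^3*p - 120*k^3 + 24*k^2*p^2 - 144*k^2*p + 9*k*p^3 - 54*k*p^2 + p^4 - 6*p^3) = -35*k^3*p + 60*k^3 - 37*k^2*p^2 + 92*k^2*p - 6*k*p^3 + 66*k*p^2 + 10*p^3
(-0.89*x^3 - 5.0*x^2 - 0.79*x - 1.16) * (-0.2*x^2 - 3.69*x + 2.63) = 0.178*x^5 + 4.2841*x^4 + 16.2673*x^3 - 10.0029*x^2 + 2.2027*x - 3.0508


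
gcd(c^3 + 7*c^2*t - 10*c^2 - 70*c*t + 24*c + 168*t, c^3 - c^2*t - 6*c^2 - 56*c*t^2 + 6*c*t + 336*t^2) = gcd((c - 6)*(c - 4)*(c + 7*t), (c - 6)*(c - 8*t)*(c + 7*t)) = c^2 + 7*c*t - 6*c - 42*t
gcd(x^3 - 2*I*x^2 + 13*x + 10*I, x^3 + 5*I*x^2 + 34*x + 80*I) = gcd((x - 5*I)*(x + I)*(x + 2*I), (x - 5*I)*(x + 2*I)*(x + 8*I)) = x^2 - 3*I*x + 10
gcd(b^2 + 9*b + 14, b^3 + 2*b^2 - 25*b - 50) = b + 2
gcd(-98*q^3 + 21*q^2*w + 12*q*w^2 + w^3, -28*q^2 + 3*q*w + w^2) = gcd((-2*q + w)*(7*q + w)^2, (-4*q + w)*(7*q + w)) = 7*q + w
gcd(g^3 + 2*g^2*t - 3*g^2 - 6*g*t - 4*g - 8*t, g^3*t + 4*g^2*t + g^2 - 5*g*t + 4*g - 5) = 1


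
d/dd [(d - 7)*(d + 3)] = 2*d - 4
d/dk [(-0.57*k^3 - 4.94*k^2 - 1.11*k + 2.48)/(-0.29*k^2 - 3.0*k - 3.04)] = (0.1653*k^4 + 3.42*k^3 + 19.6965*k^2 + 31.4736*k + 10.8144)/(0.0841*k^4 + 1.74*k^3 + 10.7632*k^2 + 18.24*k + 9.2416)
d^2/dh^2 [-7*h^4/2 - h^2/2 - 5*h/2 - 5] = -42*h^2 - 1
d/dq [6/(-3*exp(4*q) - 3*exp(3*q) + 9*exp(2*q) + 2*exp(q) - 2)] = (72*exp(3*q) + 54*exp(2*q) - 108*exp(q) - 12)*exp(q)/(3*exp(4*q) + 3*exp(3*q) - 9*exp(2*q) - 2*exp(q) + 2)^2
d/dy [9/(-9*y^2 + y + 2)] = 9*(18*y - 1)/(-9*y^2 + y + 2)^2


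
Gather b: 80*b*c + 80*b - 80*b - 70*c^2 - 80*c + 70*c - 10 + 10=80*b*c - 70*c^2 - 10*c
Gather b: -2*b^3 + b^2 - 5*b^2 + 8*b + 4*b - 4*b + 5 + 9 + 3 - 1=-2*b^3 - 4*b^2 + 8*b + 16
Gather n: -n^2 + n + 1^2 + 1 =-n^2 + n + 2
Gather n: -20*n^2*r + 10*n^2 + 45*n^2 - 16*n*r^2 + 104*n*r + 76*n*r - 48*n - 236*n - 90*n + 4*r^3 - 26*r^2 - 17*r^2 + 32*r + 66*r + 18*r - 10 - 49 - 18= n^2*(55 - 20*r) + n*(-16*r^2 + 180*r - 374) + 4*r^3 - 43*r^2 + 116*r - 77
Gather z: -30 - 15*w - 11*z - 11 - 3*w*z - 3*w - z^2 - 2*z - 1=-18*w - z^2 + z*(-3*w - 13) - 42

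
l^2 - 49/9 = (l - 7/3)*(l + 7/3)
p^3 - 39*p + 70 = (p - 5)*(p - 2)*(p + 7)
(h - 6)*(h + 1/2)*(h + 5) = h^3 - h^2/2 - 61*h/2 - 15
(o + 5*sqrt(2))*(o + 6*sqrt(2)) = o^2 + 11*sqrt(2)*o + 60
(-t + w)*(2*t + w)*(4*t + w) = -8*t^3 + 2*t^2*w + 5*t*w^2 + w^3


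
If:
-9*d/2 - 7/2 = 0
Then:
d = -7/9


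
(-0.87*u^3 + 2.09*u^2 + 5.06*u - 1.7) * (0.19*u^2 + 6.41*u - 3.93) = -0.1653*u^5 - 5.1796*u^4 + 17.7774*u^3 + 23.8979*u^2 - 30.7828*u + 6.681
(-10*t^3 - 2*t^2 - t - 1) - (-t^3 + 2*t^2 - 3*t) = -9*t^3 - 4*t^2 + 2*t - 1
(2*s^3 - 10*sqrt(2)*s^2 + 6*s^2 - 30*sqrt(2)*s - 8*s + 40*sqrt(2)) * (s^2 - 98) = 2*s^5 - 10*sqrt(2)*s^4 + 6*s^4 - 204*s^3 - 30*sqrt(2)*s^3 - 588*s^2 + 1020*sqrt(2)*s^2 + 784*s + 2940*sqrt(2)*s - 3920*sqrt(2)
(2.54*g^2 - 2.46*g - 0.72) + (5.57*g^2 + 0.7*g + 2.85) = 8.11*g^2 - 1.76*g + 2.13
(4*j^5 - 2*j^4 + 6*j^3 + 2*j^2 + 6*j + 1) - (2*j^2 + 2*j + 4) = 4*j^5 - 2*j^4 + 6*j^3 + 4*j - 3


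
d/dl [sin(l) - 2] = cos(l)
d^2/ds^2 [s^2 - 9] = 2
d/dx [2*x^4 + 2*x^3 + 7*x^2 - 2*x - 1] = 8*x^3 + 6*x^2 + 14*x - 2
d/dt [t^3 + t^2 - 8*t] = 3*t^2 + 2*t - 8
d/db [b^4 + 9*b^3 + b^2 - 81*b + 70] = 4*b^3 + 27*b^2 + 2*b - 81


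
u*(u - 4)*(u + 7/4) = u^3 - 9*u^2/4 - 7*u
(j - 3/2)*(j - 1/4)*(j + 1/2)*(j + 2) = j^4 + 3*j^3/4 - 3*j^2 - 13*j/16 + 3/8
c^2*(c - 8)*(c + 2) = c^4 - 6*c^3 - 16*c^2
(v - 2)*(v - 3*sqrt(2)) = v^2 - 3*sqrt(2)*v - 2*v + 6*sqrt(2)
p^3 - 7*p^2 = p^2*(p - 7)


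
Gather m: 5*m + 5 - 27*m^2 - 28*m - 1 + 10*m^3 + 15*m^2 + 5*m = 10*m^3 - 12*m^2 - 18*m + 4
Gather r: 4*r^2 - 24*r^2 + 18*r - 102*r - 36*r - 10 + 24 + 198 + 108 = -20*r^2 - 120*r + 320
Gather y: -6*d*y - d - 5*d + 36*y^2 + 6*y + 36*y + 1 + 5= -6*d + 36*y^2 + y*(42 - 6*d) + 6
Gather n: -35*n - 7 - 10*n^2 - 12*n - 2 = -10*n^2 - 47*n - 9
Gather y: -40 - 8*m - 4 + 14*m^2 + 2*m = 14*m^2 - 6*m - 44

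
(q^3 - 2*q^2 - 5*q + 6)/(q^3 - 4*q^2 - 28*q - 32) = (q^2 - 4*q + 3)/(q^2 - 6*q - 16)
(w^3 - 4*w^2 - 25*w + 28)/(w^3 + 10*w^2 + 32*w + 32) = (w^2 - 8*w + 7)/(w^2 + 6*w + 8)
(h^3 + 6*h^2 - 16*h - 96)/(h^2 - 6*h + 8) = (h^2 + 10*h + 24)/(h - 2)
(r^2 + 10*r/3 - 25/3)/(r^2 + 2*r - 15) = (r - 5/3)/(r - 3)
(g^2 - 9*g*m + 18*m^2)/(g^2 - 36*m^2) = (g - 3*m)/(g + 6*m)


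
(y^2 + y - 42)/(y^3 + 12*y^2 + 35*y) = (y - 6)/(y*(y + 5))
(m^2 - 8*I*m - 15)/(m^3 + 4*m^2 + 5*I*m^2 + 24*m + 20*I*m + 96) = (m - 5*I)/(m^2 + m*(4 + 8*I) + 32*I)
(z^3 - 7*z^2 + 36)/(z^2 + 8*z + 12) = (z^2 - 9*z + 18)/(z + 6)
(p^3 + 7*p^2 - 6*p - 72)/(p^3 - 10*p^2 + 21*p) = (p^2 + 10*p + 24)/(p*(p - 7))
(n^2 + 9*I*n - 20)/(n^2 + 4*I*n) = (n + 5*I)/n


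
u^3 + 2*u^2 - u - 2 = (u - 1)*(u + 1)*(u + 2)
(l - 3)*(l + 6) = l^2 + 3*l - 18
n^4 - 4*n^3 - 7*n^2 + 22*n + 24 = (n - 4)*(n - 3)*(n + 1)*(n + 2)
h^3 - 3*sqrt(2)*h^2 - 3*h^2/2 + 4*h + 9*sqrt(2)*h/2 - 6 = (h - 3/2)*(h - 2*sqrt(2))*(h - sqrt(2))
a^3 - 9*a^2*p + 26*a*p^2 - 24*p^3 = (a - 4*p)*(a - 3*p)*(a - 2*p)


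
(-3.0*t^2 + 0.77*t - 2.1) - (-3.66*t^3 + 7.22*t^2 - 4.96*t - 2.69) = 3.66*t^3 - 10.22*t^2 + 5.73*t + 0.59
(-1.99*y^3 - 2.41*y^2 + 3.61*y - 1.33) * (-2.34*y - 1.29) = 4.6566*y^4 + 8.2065*y^3 - 5.3385*y^2 - 1.5447*y + 1.7157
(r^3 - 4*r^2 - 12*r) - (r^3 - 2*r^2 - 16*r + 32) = -2*r^2 + 4*r - 32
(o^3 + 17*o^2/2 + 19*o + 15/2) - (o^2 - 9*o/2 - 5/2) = o^3 + 15*o^2/2 + 47*o/2 + 10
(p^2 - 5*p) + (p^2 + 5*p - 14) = 2*p^2 - 14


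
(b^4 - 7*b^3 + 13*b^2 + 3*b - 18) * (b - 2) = b^5 - 9*b^4 + 27*b^3 - 23*b^2 - 24*b + 36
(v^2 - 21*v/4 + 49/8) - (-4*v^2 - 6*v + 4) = 5*v^2 + 3*v/4 + 17/8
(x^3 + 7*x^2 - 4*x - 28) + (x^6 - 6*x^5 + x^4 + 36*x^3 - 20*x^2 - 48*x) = x^6 - 6*x^5 + x^4 + 37*x^3 - 13*x^2 - 52*x - 28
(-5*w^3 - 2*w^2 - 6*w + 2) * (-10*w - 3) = 50*w^4 + 35*w^3 + 66*w^2 - 2*w - 6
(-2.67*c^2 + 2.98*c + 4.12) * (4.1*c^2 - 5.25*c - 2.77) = -10.947*c^4 + 26.2355*c^3 + 8.6429*c^2 - 29.8846*c - 11.4124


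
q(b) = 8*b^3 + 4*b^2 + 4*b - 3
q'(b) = 24*b^2 + 8*b + 4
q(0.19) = -2.04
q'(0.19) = 6.39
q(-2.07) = -65.10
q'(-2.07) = 90.28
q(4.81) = 999.06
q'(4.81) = 597.75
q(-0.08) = -3.30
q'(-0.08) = 3.51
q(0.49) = 0.86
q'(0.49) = 13.68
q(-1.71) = -38.15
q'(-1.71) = 60.50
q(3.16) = 302.02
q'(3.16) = 268.93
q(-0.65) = -6.11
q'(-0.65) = 8.94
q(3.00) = 261.00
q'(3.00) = 244.00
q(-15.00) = -26163.00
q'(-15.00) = 5284.00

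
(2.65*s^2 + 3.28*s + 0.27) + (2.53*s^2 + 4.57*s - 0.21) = 5.18*s^2 + 7.85*s + 0.06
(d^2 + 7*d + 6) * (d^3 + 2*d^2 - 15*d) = d^5 + 9*d^4 + 5*d^3 - 93*d^2 - 90*d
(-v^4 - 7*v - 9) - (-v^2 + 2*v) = -v^4 + v^2 - 9*v - 9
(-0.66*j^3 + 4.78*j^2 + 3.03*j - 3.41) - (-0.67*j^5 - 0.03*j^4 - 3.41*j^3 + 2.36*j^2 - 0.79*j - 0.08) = 0.67*j^5 + 0.03*j^4 + 2.75*j^3 + 2.42*j^2 + 3.82*j - 3.33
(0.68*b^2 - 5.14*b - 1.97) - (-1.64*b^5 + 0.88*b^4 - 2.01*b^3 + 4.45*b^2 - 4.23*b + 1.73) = 1.64*b^5 - 0.88*b^4 + 2.01*b^3 - 3.77*b^2 - 0.909999999999999*b - 3.7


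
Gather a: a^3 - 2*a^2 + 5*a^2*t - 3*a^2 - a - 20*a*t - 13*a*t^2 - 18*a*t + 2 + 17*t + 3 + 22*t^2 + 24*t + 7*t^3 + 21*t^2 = a^3 + a^2*(5*t - 5) + a*(-13*t^2 - 38*t - 1) + 7*t^3 + 43*t^2 + 41*t + 5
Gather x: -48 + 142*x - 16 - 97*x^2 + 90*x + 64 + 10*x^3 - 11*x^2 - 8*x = 10*x^3 - 108*x^2 + 224*x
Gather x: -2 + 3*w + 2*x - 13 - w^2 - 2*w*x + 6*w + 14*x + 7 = -w^2 + 9*w + x*(16 - 2*w) - 8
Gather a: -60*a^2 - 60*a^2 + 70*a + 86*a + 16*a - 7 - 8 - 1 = -120*a^2 + 172*a - 16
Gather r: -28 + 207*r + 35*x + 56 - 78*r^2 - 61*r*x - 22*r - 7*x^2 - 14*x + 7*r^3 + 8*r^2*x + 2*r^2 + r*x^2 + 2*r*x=7*r^3 + r^2*(8*x - 76) + r*(x^2 - 59*x + 185) - 7*x^2 + 21*x + 28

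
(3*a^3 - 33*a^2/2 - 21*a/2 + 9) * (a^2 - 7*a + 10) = 3*a^5 - 75*a^4/2 + 135*a^3 - 165*a^2/2 - 168*a + 90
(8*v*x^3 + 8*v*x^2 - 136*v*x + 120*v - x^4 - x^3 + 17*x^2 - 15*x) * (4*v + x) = 32*v^2*x^3 + 32*v^2*x^2 - 544*v^2*x + 480*v^2 + 4*v*x^4 + 4*v*x^3 - 68*v*x^2 + 60*v*x - x^5 - x^4 + 17*x^3 - 15*x^2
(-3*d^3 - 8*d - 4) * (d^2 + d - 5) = -3*d^5 - 3*d^4 + 7*d^3 - 12*d^2 + 36*d + 20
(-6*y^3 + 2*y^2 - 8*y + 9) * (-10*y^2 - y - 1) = 60*y^5 - 14*y^4 + 84*y^3 - 84*y^2 - y - 9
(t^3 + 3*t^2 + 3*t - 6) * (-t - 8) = -t^4 - 11*t^3 - 27*t^2 - 18*t + 48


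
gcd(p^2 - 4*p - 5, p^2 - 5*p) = p - 5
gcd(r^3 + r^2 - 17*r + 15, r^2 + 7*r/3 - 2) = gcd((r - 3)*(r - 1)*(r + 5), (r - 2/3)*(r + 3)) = 1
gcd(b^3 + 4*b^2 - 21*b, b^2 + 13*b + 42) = b + 7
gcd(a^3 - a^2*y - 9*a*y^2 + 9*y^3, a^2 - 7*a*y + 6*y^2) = -a + y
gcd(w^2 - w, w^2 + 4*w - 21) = 1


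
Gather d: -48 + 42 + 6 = 0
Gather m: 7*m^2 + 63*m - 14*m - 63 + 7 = 7*m^2 + 49*m - 56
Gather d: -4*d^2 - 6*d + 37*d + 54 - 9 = -4*d^2 + 31*d + 45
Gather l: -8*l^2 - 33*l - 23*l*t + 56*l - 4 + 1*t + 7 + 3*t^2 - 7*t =-8*l^2 + l*(23 - 23*t) + 3*t^2 - 6*t + 3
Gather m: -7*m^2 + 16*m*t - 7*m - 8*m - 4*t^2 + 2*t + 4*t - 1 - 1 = -7*m^2 + m*(16*t - 15) - 4*t^2 + 6*t - 2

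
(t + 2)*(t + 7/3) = t^2 + 13*t/3 + 14/3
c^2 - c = c*(c - 1)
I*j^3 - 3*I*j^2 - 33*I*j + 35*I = (j - 7)*(j + 5)*(I*j - I)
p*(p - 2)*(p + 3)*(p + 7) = p^4 + 8*p^3 + p^2 - 42*p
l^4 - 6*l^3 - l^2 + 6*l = l*(l - 6)*(l - 1)*(l + 1)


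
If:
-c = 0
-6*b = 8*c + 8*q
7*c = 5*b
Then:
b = 0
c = 0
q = 0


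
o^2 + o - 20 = (o - 4)*(o + 5)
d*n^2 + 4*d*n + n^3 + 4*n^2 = n*(d + n)*(n + 4)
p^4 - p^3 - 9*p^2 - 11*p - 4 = (p - 4)*(p + 1)^3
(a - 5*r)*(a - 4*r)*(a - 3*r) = a^3 - 12*a^2*r + 47*a*r^2 - 60*r^3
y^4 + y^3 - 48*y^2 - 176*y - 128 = (y - 8)*(y + 1)*(y + 4)^2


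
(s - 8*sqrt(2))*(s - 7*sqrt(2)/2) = s^2 - 23*sqrt(2)*s/2 + 56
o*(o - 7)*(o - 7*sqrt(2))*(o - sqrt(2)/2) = o^4 - 15*sqrt(2)*o^3/2 - 7*o^3 + 7*o^2 + 105*sqrt(2)*o^2/2 - 49*o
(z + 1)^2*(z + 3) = z^3 + 5*z^2 + 7*z + 3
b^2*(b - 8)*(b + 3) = b^4 - 5*b^3 - 24*b^2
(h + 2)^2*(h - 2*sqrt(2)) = h^3 - 2*sqrt(2)*h^2 + 4*h^2 - 8*sqrt(2)*h + 4*h - 8*sqrt(2)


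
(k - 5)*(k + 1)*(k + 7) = k^3 + 3*k^2 - 33*k - 35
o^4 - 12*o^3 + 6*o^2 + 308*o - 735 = (o - 7)^2*(o - 3)*(o + 5)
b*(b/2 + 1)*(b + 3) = b^3/2 + 5*b^2/2 + 3*b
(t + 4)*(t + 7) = t^2 + 11*t + 28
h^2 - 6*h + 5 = (h - 5)*(h - 1)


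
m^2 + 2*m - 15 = (m - 3)*(m + 5)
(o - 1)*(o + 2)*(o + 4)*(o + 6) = o^4 + 11*o^3 + 32*o^2 + 4*o - 48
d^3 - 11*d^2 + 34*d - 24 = (d - 6)*(d - 4)*(d - 1)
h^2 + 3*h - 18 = (h - 3)*(h + 6)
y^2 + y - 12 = (y - 3)*(y + 4)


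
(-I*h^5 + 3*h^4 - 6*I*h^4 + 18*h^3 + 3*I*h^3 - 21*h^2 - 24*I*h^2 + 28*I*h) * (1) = -I*h^5 + 3*h^4 - 6*I*h^4 + 18*h^3 + 3*I*h^3 - 21*h^2 - 24*I*h^2 + 28*I*h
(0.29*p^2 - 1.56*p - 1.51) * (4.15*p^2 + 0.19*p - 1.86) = 1.2035*p^4 - 6.4189*p^3 - 7.1023*p^2 + 2.6147*p + 2.8086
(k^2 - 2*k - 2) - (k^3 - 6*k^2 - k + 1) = -k^3 + 7*k^2 - k - 3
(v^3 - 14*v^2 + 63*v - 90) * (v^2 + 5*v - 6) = v^5 - 9*v^4 - 13*v^3 + 309*v^2 - 828*v + 540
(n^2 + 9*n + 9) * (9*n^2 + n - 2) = 9*n^4 + 82*n^3 + 88*n^2 - 9*n - 18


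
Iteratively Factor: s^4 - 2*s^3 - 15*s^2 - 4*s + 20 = (s + 2)*(s^3 - 4*s^2 - 7*s + 10) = (s - 5)*(s + 2)*(s^2 + s - 2) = (s - 5)*(s + 2)^2*(s - 1)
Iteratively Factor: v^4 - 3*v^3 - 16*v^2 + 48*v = (v - 3)*(v^3 - 16*v) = v*(v - 3)*(v^2 - 16) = v*(v - 4)*(v - 3)*(v + 4)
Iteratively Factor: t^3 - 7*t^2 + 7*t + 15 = (t - 3)*(t^2 - 4*t - 5) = (t - 5)*(t - 3)*(t + 1)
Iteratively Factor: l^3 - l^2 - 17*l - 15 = (l + 3)*(l^2 - 4*l - 5) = (l + 1)*(l + 3)*(l - 5)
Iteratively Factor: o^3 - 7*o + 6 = (o - 2)*(o^2 + 2*o - 3) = (o - 2)*(o + 3)*(o - 1)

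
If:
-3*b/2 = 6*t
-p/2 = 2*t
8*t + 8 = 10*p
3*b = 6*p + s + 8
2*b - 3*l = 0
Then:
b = 2/3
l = 4/9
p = 2/3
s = -10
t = -1/6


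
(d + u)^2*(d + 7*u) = d^3 + 9*d^2*u + 15*d*u^2 + 7*u^3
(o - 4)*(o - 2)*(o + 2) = o^3 - 4*o^2 - 4*o + 16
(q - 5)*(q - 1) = q^2 - 6*q + 5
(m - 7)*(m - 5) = m^2 - 12*m + 35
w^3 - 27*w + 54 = (w - 3)^2*(w + 6)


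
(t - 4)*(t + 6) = t^2 + 2*t - 24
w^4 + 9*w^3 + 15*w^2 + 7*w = w*(w + 1)^2*(w + 7)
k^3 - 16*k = k*(k - 4)*(k + 4)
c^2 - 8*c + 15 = (c - 5)*(c - 3)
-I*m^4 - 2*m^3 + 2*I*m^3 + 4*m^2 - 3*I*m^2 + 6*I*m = m*(m - 2)*(m - 3*I)*(-I*m + 1)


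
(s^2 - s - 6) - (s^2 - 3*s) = 2*s - 6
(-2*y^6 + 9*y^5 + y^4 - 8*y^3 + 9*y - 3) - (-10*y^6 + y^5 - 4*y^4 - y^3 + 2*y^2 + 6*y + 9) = 8*y^6 + 8*y^5 + 5*y^4 - 7*y^3 - 2*y^2 + 3*y - 12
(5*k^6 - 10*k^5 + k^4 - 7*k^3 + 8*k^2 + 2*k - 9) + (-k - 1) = 5*k^6 - 10*k^5 + k^4 - 7*k^3 + 8*k^2 + k - 10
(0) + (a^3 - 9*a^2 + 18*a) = a^3 - 9*a^2 + 18*a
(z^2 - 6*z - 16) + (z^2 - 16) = 2*z^2 - 6*z - 32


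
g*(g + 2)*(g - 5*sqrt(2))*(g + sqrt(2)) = g^4 - 4*sqrt(2)*g^3 + 2*g^3 - 8*sqrt(2)*g^2 - 10*g^2 - 20*g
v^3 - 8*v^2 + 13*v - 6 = (v - 6)*(v - 1)^2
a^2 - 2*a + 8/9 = (a - 4/3)*(a - 2/3)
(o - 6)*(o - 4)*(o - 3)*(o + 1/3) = o^4 - 38*o^3/3 + 149*o^2/3 - 54*o - 24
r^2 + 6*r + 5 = (r + 1)*(r + 5)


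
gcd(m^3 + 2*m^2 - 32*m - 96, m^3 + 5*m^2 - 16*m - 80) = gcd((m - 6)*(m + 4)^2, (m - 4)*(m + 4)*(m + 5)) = m + 4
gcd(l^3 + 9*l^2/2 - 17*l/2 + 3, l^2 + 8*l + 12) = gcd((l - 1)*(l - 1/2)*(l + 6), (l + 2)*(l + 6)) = l + 6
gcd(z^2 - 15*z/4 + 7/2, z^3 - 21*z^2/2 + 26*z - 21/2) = 1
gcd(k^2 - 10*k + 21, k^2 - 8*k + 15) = k - 3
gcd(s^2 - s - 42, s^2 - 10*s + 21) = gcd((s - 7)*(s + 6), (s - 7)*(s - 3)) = s - 7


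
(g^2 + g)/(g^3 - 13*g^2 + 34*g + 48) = g/(g^2 - 14*g + 48)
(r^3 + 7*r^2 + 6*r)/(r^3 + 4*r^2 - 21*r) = (r^2 + 7*r + 6)/(r^2 + 4*r - 21)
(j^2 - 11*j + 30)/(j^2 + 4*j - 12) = (j^2 - 11*j + 30)/(j^2 + 4*j - 12)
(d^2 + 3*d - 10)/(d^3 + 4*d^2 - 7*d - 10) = 1/(d + 1)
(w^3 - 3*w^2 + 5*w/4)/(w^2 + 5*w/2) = (4*w^2 - 12*w + 5)/(2*(2*w + 5))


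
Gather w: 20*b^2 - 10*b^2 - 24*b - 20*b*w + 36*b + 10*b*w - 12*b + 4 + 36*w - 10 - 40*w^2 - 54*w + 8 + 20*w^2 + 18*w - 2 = 10*b^2 - 10*b*w - 20*w^2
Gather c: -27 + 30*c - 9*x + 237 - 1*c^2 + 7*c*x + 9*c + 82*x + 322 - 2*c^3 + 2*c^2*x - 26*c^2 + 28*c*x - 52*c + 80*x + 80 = -2*c^3 + c^2*(2*x - 27) + c*(35*x - 13) + 153*x + 612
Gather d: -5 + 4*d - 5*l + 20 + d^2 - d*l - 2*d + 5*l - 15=d^2 + d*(2 - l)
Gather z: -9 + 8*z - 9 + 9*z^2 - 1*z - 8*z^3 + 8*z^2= -8*z^3 + 17*z^2 + 7*z - 18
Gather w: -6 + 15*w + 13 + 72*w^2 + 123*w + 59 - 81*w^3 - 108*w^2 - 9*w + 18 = -81*w^3 - 36*w^2 + 129*w + 84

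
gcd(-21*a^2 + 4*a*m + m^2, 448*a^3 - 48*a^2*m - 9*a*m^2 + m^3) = 7*a + m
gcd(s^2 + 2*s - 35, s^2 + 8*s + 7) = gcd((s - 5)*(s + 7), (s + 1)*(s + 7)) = s + 7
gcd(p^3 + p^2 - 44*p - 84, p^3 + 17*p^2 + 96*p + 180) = p + 6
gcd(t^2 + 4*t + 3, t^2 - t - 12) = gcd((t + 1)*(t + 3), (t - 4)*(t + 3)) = t + 3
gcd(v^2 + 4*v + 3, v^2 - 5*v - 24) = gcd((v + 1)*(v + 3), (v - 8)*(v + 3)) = v + 3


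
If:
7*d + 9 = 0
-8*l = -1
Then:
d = -9/7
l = 1/8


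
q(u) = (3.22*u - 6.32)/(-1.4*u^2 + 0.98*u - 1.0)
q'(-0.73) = 3.02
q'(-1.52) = 1.23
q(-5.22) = 0.52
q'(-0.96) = 2.31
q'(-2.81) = 0.40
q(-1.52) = 1.96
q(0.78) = 3.50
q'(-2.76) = 0.42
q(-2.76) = 1.06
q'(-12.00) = 0.02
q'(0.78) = -6.84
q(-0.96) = 2.91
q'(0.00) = 2.97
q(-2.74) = 1.07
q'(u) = (2.8*u - 0.98)*(3.22*u - 6.32)/(-1.4*u^2 + 0.98*u - 1.0)^2 + 3.22/(-1.4*u^2 + 0.98*u - 1.0) = (4.508*u^2 - 17.696*u + 2.9736)/(1.96*u^4 - 2.744*u^3 + 3.7604*u^2 - 1.96*u + 1.0)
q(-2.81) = 1.04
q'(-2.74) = 0.42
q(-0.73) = 3.52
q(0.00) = 6.32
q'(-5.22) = 0.11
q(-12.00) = 0.21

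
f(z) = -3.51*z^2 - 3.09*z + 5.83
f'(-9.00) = 60.09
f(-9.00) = -250.67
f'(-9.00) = 60.09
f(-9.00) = -250.67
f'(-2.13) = 11.86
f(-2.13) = -3.51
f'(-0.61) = 1.19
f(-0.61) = 6.41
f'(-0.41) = -0.21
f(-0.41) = 6.51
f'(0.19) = -4.42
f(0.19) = 5.12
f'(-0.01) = -3.02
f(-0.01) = 5.86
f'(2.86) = -23.17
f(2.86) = -31.72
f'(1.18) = -11.37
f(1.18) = -2.70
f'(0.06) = -3.51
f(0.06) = 5.63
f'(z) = -7.02*z - 3.09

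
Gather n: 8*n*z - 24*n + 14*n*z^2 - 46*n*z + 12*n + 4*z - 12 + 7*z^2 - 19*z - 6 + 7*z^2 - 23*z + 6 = n*(14*z^2 - 38*z - 12) + 14*z^2 - 38*z - 12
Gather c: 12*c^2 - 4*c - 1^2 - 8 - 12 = 12*c^2 - 4*c - 21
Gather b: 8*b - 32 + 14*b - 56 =22*b - 88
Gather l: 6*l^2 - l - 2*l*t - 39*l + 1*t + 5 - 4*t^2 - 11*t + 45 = 6*l^2 + l*(-2*t - 40) - 4*t^2 - 10*t + 50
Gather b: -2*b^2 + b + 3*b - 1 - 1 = -2*b^2 + 4*b - 2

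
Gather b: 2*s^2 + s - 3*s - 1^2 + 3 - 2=2*s^2 - 2*s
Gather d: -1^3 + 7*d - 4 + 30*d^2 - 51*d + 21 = 30*d^2 - 44*d + 16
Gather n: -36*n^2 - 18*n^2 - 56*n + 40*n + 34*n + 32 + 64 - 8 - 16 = -54*n^2 + 18*n + 72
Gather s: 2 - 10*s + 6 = 8 - 10*s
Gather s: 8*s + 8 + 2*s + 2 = 10*s + 10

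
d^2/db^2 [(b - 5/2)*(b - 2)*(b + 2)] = 6*b - 5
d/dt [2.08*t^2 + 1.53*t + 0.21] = 4.16*t + 1.53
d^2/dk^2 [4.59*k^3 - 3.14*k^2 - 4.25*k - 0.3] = 27.54*k - 6.28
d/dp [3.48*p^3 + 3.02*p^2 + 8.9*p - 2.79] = 10.44*p^2 + 6.04*p + 8.9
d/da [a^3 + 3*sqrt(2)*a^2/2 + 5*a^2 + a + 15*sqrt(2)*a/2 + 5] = 3*a^2 + 3*sqrt(2)*a + 10*a + 1 + 15*sqrt(2)/2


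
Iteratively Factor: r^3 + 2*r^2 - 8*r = (r - 2)*(r^2 + 4*r) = r*(r - 2)*(r + 4)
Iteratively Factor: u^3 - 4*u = (u)*(u^2 - 4) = u*(u + 2)*(u - 2)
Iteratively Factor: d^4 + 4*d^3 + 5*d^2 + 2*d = (d + 1)*(d^3 + 3*d^2 + 2*d) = (d + 1)*(d + 2)*(d^2 + d) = (d + 1)^2*(d + 2)*(d)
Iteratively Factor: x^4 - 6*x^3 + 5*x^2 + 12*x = (x)*(x^3 - 6*x^2 + 5*x + 12) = x*(x - 4)*(x^2 - 2*x - 3) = x*(x - 4)*(x + 1)*(x - 3)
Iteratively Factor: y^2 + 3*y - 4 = (y - 1)*(y + 4)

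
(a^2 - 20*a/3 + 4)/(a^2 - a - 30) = (a - 2/3)/(a + 5)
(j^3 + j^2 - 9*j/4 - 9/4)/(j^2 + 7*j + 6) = (j^2 - 9/4)/(j + 6)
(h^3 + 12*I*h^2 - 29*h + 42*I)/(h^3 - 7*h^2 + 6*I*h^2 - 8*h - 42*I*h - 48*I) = (h^2 + 6*I*h + 7)/(h^2 - 7*h - 8)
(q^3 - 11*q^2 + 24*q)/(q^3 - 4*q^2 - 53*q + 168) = q/(q + 7)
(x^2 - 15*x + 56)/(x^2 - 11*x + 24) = (x - 7)/(x - 3)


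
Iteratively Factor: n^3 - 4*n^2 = (n - 4)*(n^2) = n*(n - 4)*(n)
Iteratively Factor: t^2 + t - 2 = (t + 2)*(t - 1)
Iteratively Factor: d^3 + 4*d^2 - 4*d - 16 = (d + 4)*(d^2 - 4) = (d + 2)*(d + 4)*(d - 2)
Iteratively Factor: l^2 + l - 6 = (l - 2)*(l + 3)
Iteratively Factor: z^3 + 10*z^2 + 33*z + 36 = (z + 3)*(z^2 + 7*z + 12) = (z + 3)*(z + 4)*(z + 3)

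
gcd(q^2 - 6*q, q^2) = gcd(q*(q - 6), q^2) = q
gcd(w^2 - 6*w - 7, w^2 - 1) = w + 1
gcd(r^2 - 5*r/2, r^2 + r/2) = r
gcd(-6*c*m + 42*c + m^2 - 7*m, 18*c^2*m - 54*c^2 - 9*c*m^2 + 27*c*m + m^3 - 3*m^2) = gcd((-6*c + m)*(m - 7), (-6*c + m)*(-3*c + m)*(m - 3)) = 6*c - m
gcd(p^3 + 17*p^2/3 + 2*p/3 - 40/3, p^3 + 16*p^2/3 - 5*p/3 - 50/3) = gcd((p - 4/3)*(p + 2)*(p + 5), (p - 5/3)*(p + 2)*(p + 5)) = p^2 + 7*p + 10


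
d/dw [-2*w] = -2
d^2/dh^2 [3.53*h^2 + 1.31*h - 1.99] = 7.06000000000000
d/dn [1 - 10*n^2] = -20*n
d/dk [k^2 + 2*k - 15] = 2*k + 2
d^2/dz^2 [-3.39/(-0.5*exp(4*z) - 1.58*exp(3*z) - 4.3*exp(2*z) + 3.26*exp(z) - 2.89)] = ((-27.12*exp(3*z) - 48.2058*exp(2*z) - 58.308*exp(z) + 11.0514)*(0.5*exp(4*z) + 1.58*exp(3*z) + 4.3*exp(2*z) - 3.26*exp(z) + 2.89) + 3.39*(2.0*exp(3*z) + 4.74*exp(2*z) + 8.6*exp(z) - 3.26)*(4.0*exp(3*z) + 9.48*exp(2*z) + 17.2*exp(z) - 6.52)*exp(z))*exp(z)/(0.5*exp(4*z) + 1.58*exp(3*z) + 4.3*exp(2*z) - 3.26*exp(z) + 2.89)^3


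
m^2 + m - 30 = (m - 5)*(m + 6)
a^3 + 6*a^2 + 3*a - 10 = (a - 1)*(a + 2)*(a + 5)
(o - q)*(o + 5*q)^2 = o^3 + 9*o^2*q + 15*o*q^2 - 25*q^3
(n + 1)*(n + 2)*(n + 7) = n^3 + 10*n^2 + 23*n + 14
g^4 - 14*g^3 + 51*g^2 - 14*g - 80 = (g - 8)*(g - 5)*(g - 2)*(g + 1)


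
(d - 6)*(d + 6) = d^2 - 36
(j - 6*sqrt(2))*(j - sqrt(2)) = j^2 - 7*sqrt(2)*j + 12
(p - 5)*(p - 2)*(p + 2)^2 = p^4 - 3*p^3 - 14*p^2 + 12*p + 40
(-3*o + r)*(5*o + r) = -15*o^2 + 2*o*r + r^2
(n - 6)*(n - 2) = n^2 - 8*n + 12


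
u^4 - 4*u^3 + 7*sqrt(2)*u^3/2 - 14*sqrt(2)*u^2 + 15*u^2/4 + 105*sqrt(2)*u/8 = u*(u - 5/2)*(u - 3/2)*(u + 7*sqrt(2)/2)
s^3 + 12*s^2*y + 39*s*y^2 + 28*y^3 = (s + y)*(s + 4*y)*(s + 7*y)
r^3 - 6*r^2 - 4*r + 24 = (r - 6)*(r - 2)*(r + 2)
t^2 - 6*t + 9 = (t - 3)^2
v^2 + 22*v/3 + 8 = (v + 4/3)*(v + 6)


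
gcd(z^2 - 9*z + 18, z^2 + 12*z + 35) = 1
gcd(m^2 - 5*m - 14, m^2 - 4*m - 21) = m - 7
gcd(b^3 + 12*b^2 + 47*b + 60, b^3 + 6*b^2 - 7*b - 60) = b^2 + 9*b + 20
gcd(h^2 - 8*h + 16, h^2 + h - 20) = h - 4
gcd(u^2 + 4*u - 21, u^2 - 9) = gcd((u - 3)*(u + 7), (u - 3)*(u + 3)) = u - 3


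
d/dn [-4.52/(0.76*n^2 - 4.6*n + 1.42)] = (6.8704*n - 20.792)/(0.76*n^2 - 4.6*n + 1.42)^2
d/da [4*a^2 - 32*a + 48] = 8*a - 32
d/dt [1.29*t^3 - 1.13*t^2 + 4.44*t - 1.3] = 3.87*t^2 - 2.26*t + 4.44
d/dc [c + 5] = 1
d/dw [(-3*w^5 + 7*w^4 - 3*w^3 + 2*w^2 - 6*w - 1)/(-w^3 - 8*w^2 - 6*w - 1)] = w*(6*w^6 + 65*w^5 - 40*w^4 - 85*w^3 - 4*w^2 - 54*w - 20)/(w^6 + 16*w^5 + 76*w^4 + 98*w^3 + 52*w^2 + 12*w + 1)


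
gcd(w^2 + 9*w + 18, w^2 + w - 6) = w + 3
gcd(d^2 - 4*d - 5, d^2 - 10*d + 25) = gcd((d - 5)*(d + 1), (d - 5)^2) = d - 5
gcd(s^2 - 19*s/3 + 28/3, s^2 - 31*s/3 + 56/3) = s - 7/3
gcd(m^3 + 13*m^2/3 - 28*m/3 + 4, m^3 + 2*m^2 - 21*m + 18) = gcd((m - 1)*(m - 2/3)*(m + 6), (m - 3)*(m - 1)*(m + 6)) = m^2 + 5*m - 6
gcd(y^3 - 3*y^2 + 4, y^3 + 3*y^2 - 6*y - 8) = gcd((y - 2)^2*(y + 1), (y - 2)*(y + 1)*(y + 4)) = y^2 - y - 2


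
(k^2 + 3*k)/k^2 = (k + 3)/k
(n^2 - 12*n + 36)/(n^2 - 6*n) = (n - 6)/n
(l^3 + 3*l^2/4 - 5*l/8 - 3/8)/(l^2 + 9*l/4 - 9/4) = (2*l^2 + 3*l + 1)/(2*(l + 3))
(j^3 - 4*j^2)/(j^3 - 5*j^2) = (j - 4)/(j - 5)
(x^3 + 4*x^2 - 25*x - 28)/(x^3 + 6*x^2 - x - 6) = (x^2 + 3*x - 28)/(x^2 + 5*x - 6)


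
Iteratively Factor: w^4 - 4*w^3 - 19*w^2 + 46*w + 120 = (w - 5)*(w^3 + w^2 - 14*w - 24) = (w - 5)*(w + 2)*(w^2 - w - 12) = (w - 5)*(w - 4)*(w + 2)*(w + 3)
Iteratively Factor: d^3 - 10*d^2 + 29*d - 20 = (d - 5)*(d^2 - 5*d + 4) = (d - 5)*(d - 1)*(d - 4)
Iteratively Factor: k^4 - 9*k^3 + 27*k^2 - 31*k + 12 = (k - 1)*(k^3 - 8*k^2 + 19*k - 12) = (k - 4)*(k - 1)*(k^2 - 4*k + 3) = (k - 4)*(k - 3)*(k - 1)*(k - 1)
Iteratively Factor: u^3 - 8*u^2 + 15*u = (u - 5)*(u^2 - 3*u) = u*(u - 5)*(u - 3)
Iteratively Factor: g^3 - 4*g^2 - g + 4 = (g + 1)*(g^2 - 5*g + 4) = (g - 1)*(g + 1)*(g - 4)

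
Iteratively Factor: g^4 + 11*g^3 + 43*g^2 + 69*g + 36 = (g + 3)*(g^3 + 8*g^2 + 19*g + 12) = (g + 3)^2*(g^2 + 5*g + 4) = (g + 3)^2*(g + 4)*(g + 1)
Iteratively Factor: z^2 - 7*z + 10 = (z - 5)*(z - 2)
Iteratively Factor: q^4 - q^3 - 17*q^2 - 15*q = (q - 5)*(q^3 + 4*q^2 + 3*q) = (q - 5)*(q + 1)*(q^2 + 3*q) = (q - 5)*(q + 1)*(q + 3)*(q)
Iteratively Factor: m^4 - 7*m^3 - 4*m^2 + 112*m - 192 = (m - 4)*(m^3 - 3*m^2 - 16*m + 48) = (m - 4)^2*(m^2 + m - 12) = (m - 4)^2*(m - 3)*(m + 4)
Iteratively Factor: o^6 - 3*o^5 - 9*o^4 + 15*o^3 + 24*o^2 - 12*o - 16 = (o + 1)*(o^5 - 4*o^4 - 5*o^3 + 20*o^2 + 4*o - 16) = (o - 2)*(o + 1)*(o^4 - 2*o^3 - 9*o^2 + 2*o + 8) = (o - 4)*(o - 2)*(o + 1)*(o^3 + 2*o^2 - o - 2) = (o - 4)*(o - 2)*(o + 1)*(o + 2)*(o^2 - 1) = (o - 4)*(o - 2)*(o + 1)^2*(o + 2)*(o - 1)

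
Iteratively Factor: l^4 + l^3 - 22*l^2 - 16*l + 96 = (l + 3)*(l^3 - 2*l^2 - 16*l + 32) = (l - 2)*(l + 3)*(l^2 - 16) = (l - 4)*(l - 2)*(l + 3)*(l + 4)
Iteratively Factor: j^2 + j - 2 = (j - 1)*(j + 2)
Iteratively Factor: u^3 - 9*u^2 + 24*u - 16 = (u - 1)*(u^2 - 8*u + 16) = (u - 4)*(u - 1)*(u - 4)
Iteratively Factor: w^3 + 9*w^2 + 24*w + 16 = (w + 4)*(w^2 + 5*w + 4) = (w + 4)^2*(w + 1)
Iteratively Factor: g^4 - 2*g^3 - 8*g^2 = (g)*(g^3 - 2*g^2 - 8*g) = g*(g - 4)*(g^2 + 2*g) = g*(g - 4)*(g + 2)*(g)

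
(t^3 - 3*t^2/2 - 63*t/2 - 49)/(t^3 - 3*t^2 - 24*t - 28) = (t + 7/2)/(t + 2)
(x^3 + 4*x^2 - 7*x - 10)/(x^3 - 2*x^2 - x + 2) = (x + 5)/(x - 1)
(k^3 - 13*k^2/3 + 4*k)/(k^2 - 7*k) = (k^2 - 13*k/3 + 4)/(k - 7)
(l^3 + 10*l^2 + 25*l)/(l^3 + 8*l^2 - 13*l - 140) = l*(l + 5)/(l^2 + 3*l - 28)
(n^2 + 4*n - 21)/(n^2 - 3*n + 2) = (n^2 + 4*n - 21)/(n^2 - 3*n + 2)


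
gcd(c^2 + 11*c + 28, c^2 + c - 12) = c + 4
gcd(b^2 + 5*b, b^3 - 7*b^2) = b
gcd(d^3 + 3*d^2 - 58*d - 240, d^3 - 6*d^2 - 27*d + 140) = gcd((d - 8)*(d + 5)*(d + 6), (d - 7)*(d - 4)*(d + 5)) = d + 5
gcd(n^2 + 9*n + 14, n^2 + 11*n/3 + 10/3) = n + 2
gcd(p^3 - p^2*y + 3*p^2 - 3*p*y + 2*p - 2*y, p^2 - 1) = p + 1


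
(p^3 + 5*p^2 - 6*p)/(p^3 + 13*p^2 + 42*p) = (p - 1)/(p + 7)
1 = 1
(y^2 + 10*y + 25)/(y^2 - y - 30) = (y + 5)/(y - 6)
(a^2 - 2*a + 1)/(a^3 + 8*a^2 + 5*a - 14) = (a - 1)/(a^2 + 9*a + 14)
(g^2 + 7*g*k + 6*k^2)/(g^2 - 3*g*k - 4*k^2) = (g + 6*k)/(g - 4*k)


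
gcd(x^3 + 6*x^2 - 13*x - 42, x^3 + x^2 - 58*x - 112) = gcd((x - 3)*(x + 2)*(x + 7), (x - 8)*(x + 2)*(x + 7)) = x^2 + 9*x + 14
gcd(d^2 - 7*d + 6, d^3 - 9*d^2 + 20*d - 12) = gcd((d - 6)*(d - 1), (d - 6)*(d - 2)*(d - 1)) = d^2 - 7*d + 6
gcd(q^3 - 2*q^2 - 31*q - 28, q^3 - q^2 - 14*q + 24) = q + 4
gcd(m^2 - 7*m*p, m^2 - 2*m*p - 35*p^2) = -m + 7*p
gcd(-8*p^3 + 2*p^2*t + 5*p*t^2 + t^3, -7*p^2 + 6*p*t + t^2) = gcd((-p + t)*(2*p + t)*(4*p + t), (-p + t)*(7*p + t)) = p - t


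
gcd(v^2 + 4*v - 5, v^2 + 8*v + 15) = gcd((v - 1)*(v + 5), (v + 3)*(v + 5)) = v + 5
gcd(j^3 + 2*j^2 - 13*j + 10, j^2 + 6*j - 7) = j - 1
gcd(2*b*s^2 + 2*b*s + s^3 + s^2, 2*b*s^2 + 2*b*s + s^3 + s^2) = 2*b*s^2 + 2*b*s + s^3 + s^2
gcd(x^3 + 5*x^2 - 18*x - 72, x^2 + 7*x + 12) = x + 3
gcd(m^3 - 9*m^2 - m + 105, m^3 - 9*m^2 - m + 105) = m^3 - 9*m^2 - m + 105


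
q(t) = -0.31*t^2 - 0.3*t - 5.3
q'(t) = -0.62*t - 0.3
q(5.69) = -17.04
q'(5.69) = -3.83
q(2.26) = -7.56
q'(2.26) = -1.70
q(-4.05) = -9.17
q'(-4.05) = 2.21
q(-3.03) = -7.24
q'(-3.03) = 1.58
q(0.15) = -5.35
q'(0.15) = -0.39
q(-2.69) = -6.74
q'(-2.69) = 1.37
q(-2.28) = -6.23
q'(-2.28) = 1.11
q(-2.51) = -6.50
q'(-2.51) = 1.26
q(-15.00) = -70.55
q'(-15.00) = 9.00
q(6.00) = -18.26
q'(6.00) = -4.02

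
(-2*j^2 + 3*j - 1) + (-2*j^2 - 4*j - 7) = -4*j^2 - j - 8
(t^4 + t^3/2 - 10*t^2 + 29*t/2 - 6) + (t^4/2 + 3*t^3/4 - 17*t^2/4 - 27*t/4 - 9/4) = 3*t^4/2 + 5*t^3/4 - 57*t^2/4 + 31*t/4 - 33/4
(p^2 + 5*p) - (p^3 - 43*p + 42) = -p^3 + p^2 + 48*p - 42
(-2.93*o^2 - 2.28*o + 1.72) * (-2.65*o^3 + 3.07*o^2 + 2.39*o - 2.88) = 7.7645*o^5 - 2.9531*o^4 - 18.5603*o^3 + 8.2696*o^2 + 10.6772*o - 4.9536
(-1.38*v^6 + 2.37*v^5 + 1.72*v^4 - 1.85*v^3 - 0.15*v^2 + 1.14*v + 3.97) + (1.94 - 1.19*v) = -1.38*v^6 + 2.37*v^5 + 1.72*v^4 - 1.85*v^3 - 0.15*v^2 - 0.05*v + 5.91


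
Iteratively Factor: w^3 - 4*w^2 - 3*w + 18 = (w - 3)*(w^2 - w - 6) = (w - 3)^2*(w + 2)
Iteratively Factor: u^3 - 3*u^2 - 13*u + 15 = (u + 3)*(u^2 - 6*u + 5) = (u - 5)*(u + 3)*(u - 1)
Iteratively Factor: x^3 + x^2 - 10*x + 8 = (x - 1)*(x^2 + 2*x - 8) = (x - 1)*(x + 4)*(x - 2)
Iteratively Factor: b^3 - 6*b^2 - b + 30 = (b - 5)*(b^2 - b - 6) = (b - 5)*(b + 2)*(b - 3)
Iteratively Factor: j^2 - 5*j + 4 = (j - 1)*(j - 4)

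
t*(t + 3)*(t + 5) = t^3 + 8*t^2 + 15*t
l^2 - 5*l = l*(l - 5)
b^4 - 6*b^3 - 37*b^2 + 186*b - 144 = (b - 8)*(b - 3)*(b - 1)*(b + 6)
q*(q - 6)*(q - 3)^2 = q^4 - 12*q^3 + 45*q^2 - 54*q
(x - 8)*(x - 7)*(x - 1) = x^3 - 16*x^2 + 71*x - 56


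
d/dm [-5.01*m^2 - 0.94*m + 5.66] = -10.02*m - 0.94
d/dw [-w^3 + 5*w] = 5 - 3*w^2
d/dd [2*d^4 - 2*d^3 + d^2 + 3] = 2*d*(4*d^2 - 3*d + 1)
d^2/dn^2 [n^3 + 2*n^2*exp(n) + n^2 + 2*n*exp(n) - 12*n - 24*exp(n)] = 2*n^2*exp(n) + 10*n*exp(n) + 6*n - 16*exp(n) + 2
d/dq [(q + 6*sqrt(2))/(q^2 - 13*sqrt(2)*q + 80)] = (-q^2 - 12*sqrt(2)*q + 236)/(q^4 - 26*sqrt(2)*q^3 + 498*q^2 - 2080*sqrt(2)*q + 6400)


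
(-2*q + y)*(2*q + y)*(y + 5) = -4*q^2*y - 20*q^2 + y^3 + 5*y^2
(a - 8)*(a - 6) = a^2 - 14*a + 48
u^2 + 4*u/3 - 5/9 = (u - 1/3)*(u + 5/3)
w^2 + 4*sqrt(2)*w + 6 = (w + sqrt(2))*(w + 3*sqrt(2))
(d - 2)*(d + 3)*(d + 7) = d^3 + 8*d^2 + d - 42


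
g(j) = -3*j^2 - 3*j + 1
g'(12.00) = -75.00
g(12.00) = -467.00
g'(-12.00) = 69.00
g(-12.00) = -395.00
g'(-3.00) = 15.00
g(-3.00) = -17.00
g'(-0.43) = -0.42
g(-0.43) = 1.74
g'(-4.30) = 22.80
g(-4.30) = -41.57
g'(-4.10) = 21.60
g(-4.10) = -37.13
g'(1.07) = -9.42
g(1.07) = -5.64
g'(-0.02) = -2.88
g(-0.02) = 1.06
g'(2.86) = -20.16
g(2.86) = -32.12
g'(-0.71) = 1.26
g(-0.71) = 1.62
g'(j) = -6*j - 3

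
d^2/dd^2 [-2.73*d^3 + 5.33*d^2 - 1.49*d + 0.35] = 10.66 - 16.38*d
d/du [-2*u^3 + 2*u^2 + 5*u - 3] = -6*u^2 + 4*u + 5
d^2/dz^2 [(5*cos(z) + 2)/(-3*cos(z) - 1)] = (3*cos(z)^2 - cos(z) - 6)/(3*cos(z) + 1)^3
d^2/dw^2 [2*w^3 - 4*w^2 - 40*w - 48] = 12*w - 8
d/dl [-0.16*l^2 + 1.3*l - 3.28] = 1.3 - 0.32*l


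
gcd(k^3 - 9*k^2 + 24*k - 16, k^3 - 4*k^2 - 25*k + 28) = k - 1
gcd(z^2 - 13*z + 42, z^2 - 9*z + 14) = z - 7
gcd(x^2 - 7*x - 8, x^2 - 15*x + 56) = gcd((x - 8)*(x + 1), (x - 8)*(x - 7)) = x - 8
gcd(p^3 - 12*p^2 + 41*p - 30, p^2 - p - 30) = p - 6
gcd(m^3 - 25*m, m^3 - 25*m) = m^3 - 25*m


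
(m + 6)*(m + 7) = m^2 + 13*m + 42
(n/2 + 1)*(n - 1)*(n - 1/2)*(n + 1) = n^4/2 + 3*n^3/4 - n^2 - 3*n/4 + 1/2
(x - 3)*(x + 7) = x^2 + 4*x - 21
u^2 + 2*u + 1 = (u + 1)^2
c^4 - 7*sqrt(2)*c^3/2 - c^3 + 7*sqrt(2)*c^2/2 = c^2*(c - 1)*(c - 7*sqrt(2)/2)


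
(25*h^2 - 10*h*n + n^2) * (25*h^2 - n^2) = 625*h^4 - 250*h^3*n + 10*h*n^3 - n^4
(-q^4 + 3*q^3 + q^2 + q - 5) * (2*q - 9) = -2*q^5 + 15*q^4 - 25*q^3 - 7*q^2 - 19*q + 45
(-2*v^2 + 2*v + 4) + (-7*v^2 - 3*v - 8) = -9*v^2 - v - 4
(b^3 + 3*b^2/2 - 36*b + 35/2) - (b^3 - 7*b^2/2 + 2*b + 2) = 5*b^2 - 38*b + 31/2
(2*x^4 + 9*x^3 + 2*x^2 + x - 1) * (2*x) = 4*x^5 + 18*x^4 + 4*x^3 + 2*x^2 - 2*x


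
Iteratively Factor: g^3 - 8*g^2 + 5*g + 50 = (g - 5)*(g^2 - 3*g - 10) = (g - 5)*(g + 2)*(g - 5)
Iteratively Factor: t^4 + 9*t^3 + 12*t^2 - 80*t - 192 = (t - 3)*(t^3 + 12*t^2 + 48*t + 64) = (t - 3)*(t + 4)*(t^2 + 8*t + 16) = (t - 3)*(t + 4)^2*(t + 4)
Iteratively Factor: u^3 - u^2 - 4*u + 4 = (u - 2)*(u^2 + u - 2) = (u - 2)*(u + 2)*(u - 1)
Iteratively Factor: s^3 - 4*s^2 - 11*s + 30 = (s - 5)*(s^2 + s - 6) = (s - 5)*(s - 2)*(s + 3)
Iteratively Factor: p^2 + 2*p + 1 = (p + 1)*(p + 1)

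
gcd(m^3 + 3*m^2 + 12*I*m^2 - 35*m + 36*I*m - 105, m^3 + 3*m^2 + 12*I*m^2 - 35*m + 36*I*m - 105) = m^3 + m^2*(3 + 12*I) + m*(-35 + 36*I) - 105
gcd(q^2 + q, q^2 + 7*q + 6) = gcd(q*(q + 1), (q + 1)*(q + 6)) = q + 1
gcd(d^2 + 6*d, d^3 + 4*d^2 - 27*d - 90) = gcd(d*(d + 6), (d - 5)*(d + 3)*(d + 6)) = d + 6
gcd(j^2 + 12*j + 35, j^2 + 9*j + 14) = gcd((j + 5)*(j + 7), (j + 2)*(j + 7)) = j + 7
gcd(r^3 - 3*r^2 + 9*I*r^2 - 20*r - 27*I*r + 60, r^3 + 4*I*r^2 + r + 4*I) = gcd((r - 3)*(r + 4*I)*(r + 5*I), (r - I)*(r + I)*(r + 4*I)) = r + 4*I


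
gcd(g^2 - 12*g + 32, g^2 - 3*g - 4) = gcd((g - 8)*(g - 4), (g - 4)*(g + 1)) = g - 4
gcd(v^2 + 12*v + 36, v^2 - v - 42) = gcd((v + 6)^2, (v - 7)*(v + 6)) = v + 6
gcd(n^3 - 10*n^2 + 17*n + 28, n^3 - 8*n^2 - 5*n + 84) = n^2 - 11*n + 28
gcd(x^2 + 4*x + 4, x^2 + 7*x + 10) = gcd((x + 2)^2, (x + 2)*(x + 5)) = x + 2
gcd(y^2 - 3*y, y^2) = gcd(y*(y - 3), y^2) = y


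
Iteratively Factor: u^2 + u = (u + 1)*(u)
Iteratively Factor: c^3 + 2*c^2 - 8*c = (c - 2)*(c^2 + 4*c) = (c - 2)*(c + 4)*(c)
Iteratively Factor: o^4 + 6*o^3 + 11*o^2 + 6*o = (o + 2)*(o^3 + 4*o^2 + 3*o) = (o + 1)*(o + 2)*(o^2 + 3*o) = o*(o + 1)*(o + 2)*(o + 3)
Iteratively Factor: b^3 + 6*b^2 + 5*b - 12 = (b + 3)*(b^2 + 3*b - 4) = (b + 3)*(b + 4)*(b - 1)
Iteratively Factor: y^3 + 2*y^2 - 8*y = (y - 2)*(y^2 + 4*y) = y*(y - 2)*(y + 4)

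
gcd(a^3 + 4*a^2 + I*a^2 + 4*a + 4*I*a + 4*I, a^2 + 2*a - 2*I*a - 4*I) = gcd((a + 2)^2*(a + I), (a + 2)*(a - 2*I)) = a + 2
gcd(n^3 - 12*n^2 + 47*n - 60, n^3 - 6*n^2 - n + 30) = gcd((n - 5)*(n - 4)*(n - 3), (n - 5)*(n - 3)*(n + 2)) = n^2 - 8*n + 15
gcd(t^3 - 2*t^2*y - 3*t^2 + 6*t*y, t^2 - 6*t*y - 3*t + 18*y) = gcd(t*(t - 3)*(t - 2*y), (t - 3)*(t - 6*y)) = t - 3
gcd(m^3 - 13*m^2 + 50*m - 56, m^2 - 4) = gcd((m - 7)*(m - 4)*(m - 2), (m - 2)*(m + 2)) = m - 2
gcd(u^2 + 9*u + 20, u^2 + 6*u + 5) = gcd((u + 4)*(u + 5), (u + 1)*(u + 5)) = u + 5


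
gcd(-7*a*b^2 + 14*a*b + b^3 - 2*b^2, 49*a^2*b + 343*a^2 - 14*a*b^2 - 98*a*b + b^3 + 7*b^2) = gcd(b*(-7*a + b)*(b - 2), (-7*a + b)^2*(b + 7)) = 7*a - b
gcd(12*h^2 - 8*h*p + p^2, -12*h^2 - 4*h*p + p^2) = -6*h + p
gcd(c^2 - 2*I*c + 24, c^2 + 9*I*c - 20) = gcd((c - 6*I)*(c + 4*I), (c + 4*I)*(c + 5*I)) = c + 4*I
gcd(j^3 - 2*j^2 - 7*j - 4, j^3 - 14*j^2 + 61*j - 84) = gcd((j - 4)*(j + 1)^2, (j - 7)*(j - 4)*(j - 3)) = j - 4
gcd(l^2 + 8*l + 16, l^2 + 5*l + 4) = l + 4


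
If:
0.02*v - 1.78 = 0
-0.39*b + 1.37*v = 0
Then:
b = 312.64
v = 89.00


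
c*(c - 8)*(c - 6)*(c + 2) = c^4 - 12*c^3 + 20*c^2 + 96*c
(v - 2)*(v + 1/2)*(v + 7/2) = v^3 + 2*v^2 - 25*v/4 - 7/2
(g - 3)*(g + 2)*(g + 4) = g^3 + 3*g^2 - 10*g - 24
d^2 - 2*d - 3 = (d - 3)*(d + 1)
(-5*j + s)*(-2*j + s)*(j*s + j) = 10*j^3*s + 10*j^3 - 7*j^2*s^2 - 7*j^2*s + j*s^3 + j*s^2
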